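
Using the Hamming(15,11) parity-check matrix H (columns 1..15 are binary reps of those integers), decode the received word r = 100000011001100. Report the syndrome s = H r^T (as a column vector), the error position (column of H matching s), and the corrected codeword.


s = (0, 0, 0, 1)^T, error position = 1, corrected codeword c = 000000011001100

Compute s = H r^T mod 2 one row at a time:
  s_1 = 1 + 1 + 0 + 0 + 1 + 1 + 0 + 0 = 4 ≡ 0 (mod 2).
  s_2 = 0 + 0 + 0 + 0 + 1 + 1 + 0 + 0 = 2 ≡ 0 (mod 2).
  s_3 = 0 + 0 + 0 + 0 + 0 + 0 + 0 + 0 = 0 ≡ 0 (mod 2).
  s_4 = 1 + 0 + 0 + 0 + 1 + 0 + 1 + 0 = 3 ≡ 1 (mod 2).
s = (0, 0, 0, 1)^T — this equals column 1 of H (binary 0001), so error is at position 1.
Correct: flip bit 1 of r = 100000011001100 to get c = 000000011001100.


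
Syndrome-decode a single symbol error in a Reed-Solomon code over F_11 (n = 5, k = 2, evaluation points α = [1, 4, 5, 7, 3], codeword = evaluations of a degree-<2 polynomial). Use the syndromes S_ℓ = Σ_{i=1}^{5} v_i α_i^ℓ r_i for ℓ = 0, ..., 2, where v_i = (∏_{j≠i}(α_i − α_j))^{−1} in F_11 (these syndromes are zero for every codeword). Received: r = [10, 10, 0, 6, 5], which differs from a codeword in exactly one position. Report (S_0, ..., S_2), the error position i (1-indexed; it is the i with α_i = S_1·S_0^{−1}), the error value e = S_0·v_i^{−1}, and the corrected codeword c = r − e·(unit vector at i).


S = (10, 7, 6), error at position 2, error magnitude e = 2, c = [10, 8, 0, 6, 5].

Step 1: column multipliers v_i = (∏_{j≠i}(α_i − α_j))^{−1} mod 11.
  i = 1 (α = 1): (1−4)(1−5)(1−7)(1−3) = (−3)·(−4)·(−6)·(−2) = 144 ≡ 1, so v_1 = 1^{−1} = 1 (mod 11).
  i = 2 (α = 4): (4−1)(4−5)(4−7)(4−3) = 3·(−1)·(−3)·1 = 9 ≡ 9, so v_2 = 9^{−1} = 5 (mod 11).
  i = 3 (α = 5): (5−1)(5−4)(5−7)(5−3) = 4·1·(−2)·2 = −16 ≡ 6, so v_3 = 6^{−1} = 2 (mod 11).
  i = 4 (α = 7): (7−1)(7−4)(7−5)(7−3) = 6·3·2·4 = 144 ≡ 1, so v_4 = 1^{−1} = 1 (mod 11).
  i = 5 (α = 3): (3−1)(3−4)(3−5)(3−7) = 2·(−1)·(−2)·(−4) = −16 ≡ 6, so v_5 = 6^{−1} = 2 (mod 11).
  v = [1, 5, 2, 1, 2].
Step 2: syndromes of r = [10, 10, 0, 6, 5] (all sums mod 11).
  S_0 = Σ v_i r_i = 1·10 + 5·10 + 2·0 + 1·6 + 2·5 = 76 ≡ 10.
  S_1 = Σ v_i α_i r_i = 1·1·10 + 5·4·10 + 2·5·0 + 1·7·6 + 2·3·5 = 282 ≡ 7.
  α_i^2 mod 11 = [1, 5, 3, 5, 9].
  S_2 = Σ v_i α_i^2 r_i = 1·1·10 + 5·5·10 + 2·3·0 + 1·5·6 + 2·9·5 = 380 ≡ 6.
  S = (10, 7, 6) ≠ 0, so r is not a codeword (an error is present).
Step 3: locate the error. For a single error e at position i, S_ℓ = v_i·e·α_i^ℓ, so α_err = S_1/S_0.
  S_0^{−1} = 10^{−1} = 10 (mod 11), so α_err = 7·10 = 70 ≡ 4 = α_2. Error position i = 2.
  Consistency check: S_2/S_1 = 6·8 = 48 ≡ 4 = α_err ✓ (single-error assumption holds).
Step 4: error magnitude e = S_0/v_2 = S_0·∏_{j≠2}(α_2 − α_j) = 10·9 = 90 ≡ 2 (mod 11).
Step 5: correct position 2: c_2 = r_2 − e = 10 − 2 ≡ 8 (mod 11). Hence c = [10, 8, 0, 6, 5].
  Check: interpolating c through the α_i gives m(x) = 7 + 3·x (degree < 2) with m(α_i) = c_i for every i, so c is indeed a codeword.


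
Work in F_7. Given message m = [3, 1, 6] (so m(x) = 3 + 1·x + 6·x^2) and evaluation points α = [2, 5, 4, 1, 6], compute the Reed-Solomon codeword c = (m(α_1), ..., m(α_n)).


c = [1, 4, 5, 3, 1]

Message polynomial: m(x) = 3 + 1·x + 6·x^2 (mod 7).
For each evaluation point α_i, compute m(α_i) mod 7:
  α_1 = 2: Horner steps 6 → 6 → 1, so m(2) = 1.
  α_2 = 5: Horner steps 6 → 3 → 4, so m(5) = 4.
  α_3 = 4: Horner steps 6 → 4 → 5, so m(4) = 5.
  α_4 = 1: Horner steps 6 → 0 → 3, so m(1) = 3.
  α_5 = 6: Horner steps 6 → 2 → 1, so m(6) = 1.
Codeword c = [1, 4, 5, 3, 1] ∈ F_7^5.


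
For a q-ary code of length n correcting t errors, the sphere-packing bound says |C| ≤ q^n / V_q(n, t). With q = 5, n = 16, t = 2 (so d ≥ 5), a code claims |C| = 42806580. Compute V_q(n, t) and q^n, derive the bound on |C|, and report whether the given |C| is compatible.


V_q(n, t) = 1985, q^n = 152587890625, Hamming bound = 76870473, |C| = 42806580 ≤ bound (satisfied).

Step 1: Compute V_q(n, t) = Σ_{j=0}^2 C(n, j) (q−1)^j.
  j = 0: C(16,0)·(4)^0 = 1·1 = 1.
  j = 1: C(16,1)·(4)^1 = 16·4 = 64.
  j = 2: C(16,2)·(4)^2 = 120·16 = 1920.
  V_q(n, t) = 1 + 64 + 1920 = 1985.
Step 2: q^n = 5^16 = 152587890625.
Step 3: Hamming bound ⌊q^n / V_q(n,t)⌋ = ⌊152587890625/1985⌋ = 76870473.
Step 4: Compare |C| = 42806580 to 76870473: satisfied.
The claimed |C| lies below the Hamming bound.


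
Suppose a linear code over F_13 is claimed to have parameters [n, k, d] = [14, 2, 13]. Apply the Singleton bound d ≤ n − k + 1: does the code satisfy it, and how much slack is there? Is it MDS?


Singleton RHS = n − k + 1 = 13, slack = 0, bound satisfied, MDS.

Singleton bound: d ≤ n − k + 1.
Here n = 14, k = 2, so n − k + 1 = 13.
Given d = 13, check d ≤ 13: YES.
Slack = (n − k + 1) − d = 0.
The code is MDS (slack = 0).
Description: the claimed parameters are [14, 2, 13]_13; such a code would be MDS (meets Singleton bound).


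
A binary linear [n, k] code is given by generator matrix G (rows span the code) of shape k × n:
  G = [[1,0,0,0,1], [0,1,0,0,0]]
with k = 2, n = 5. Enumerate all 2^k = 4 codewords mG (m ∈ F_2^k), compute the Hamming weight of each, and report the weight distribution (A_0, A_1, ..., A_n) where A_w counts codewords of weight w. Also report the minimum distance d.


Weight distribution: A_0 = 1, A_1 = 1, A_2 = 1, A_3 = 1. Minimum distance d = 1.

Enumerate all 2^2 = 4 messages m ∈ F_2^2.
For each, compute codeword c = mG in F_2^5, then tally its weight.
  m = 00 → c = 00000, weight = 0.
  m = 10 → c = 10001, weight = 2.
  m = 01 → c = 01000, weight = 1.
  m = 11 → c = 11001, weight = 3.
Tally weights:
  weight 0: 1 codewords.
  weight 1: 1 codewords.
  weight 2: 1 codewords.
  weight 3: 1 codewords.
Minimum distance d = smallest w > 0 with A_w > 0 = 1.
Sanity: Σ A_w = 4 = 2^2 = 4 ✓.


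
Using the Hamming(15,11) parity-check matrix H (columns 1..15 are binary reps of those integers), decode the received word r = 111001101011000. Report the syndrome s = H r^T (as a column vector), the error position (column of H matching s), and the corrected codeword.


s = (1, 1, 1, 1)^T, error position = 15, corrected codeword c = 111001101011001

Compute s = H r^T mod 2 one row at a time:
  s_1 = 0 + 1 + 0 + 1 + 1 + 0 + 0 + 0 = 3 ≡ 1 (mod 2).
  s_2 = 0 + 0 + 1 + 1 + 1 + 0 + 0 + 0 = 3 ≡ 1 (mod 2).
  s_3 = 1 + 1 + 1 + 1 + 0 + 1 + 0 + 0 = 5 ≡ 1 (mod 2).
  s_4 = 1 + 1 + 0 + 1 + 1 + 1 + 0 + 0 = 5 ≡ 1 (mod 2).
s = (1, 1, 1, 1)^T — this equals column 15 of H (binary 1111), so error is at position 15.
Correct: flip bit 15 of r = 111001101011000 to get c = 111001101011001.


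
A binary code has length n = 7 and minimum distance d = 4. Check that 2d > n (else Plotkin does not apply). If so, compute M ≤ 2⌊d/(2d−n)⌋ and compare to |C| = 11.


Plotkin bound M ≤ 8; given |C| = 11 > bound (violated).

Check applicability: 2d = 8, n = 7.
2d − n = 1 > 0, so Plotkin applies.
Compute d/(2d−n) = 4/1 ≈ 4.0000.
⌊d/(2d−n)⌋ = 4.
Plotkin bound: M ≤ 2·4 = 8.
Given |C| = 11, check: VIOLATED.
This |C| is above the Plotkin bound, so no binary code with n = 7, d = 4 and 11 codewords exists.


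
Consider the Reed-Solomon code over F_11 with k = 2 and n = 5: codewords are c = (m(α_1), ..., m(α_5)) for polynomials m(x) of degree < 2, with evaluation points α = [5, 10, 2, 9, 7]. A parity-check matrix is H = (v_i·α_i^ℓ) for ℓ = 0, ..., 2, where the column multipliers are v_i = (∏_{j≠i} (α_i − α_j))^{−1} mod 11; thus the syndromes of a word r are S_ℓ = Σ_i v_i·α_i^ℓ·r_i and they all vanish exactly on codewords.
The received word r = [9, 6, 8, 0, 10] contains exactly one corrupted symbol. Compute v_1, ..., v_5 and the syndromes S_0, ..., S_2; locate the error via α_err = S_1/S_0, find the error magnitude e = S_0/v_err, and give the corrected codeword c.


S = (7, 3, 6), error at position 3, error magnitude e = 6, c = [9, 6, 2, 0, 10].

Step 1: column multipliers v_i = (∏_{j≠i}(α_i − α_j))^{−1} mod 11.
  i = 1 (α = 5): (5−10)(5−2)(5−9)(5−7) = (−5)·3·(−4)·(−2) = −120 ≡ 1, so v_1 = 1^{−1} = 1 (mod 11).
  i = 2 (α = 10): (10−5)(10−2)(10−9)(10−7) = 5·8·1·3 = 120 ≡ 10, so v_2 = 10^{−1} = 10 (mod 11).
  i = 3 (α = 2): (2−5)(2−10)(2−9)(2−7) = (−3)·(−8)·(−7)·(−5) = 840 ≡ 4, so v_3 = 4^{−1} = 3 (mod 11).
  i = 4 (α = 9): (9−5)(9−10)(9−2)(9−7) = 4·(−1)·7·2 = −56 ≡ 10, so v_4 = 10^{−1} = 10 (mod 11).
  i = 5 (α = 7): (7−5)(7−10)(7−2)(7−9) = 2·(−3)·5·(−2) = 60 ≡ 5, so v_5 = 5^{−1} = 9 (mod 11).
  v = [1, 10, 3, 10, 9].
Step 2: syndromes of r = [9, 6, 8, 0, 10] (all sums mod 11).
  S_0 = Σ v_i r_i = 1·9 + 10·6 + 3·8 + 10·0 + 9·10 = 183 ≡ 7.
  S_1 = Σ v_i α_i r_i = 1·5·9 + 10·10·6 + 3·2·8 + 10·9·0 + 9·7·10 = 1323 ≡ 3.
  α_i^2 mod 11 = [3, 1, 4, 4, 5].
  S_2 = Σ v_i α_i^2 r_i = 1·3·9 + 10·1·6 + 3·4·8 + 10·4·0 + 9·5·10 = 633 ≡ 6.
  S = (7, 3, 6) ≠ 0, so r is not a codeword (an error is present).
Step 3: locate the error. For a single error e at position i, S_ℓ = v_i·e·α_i^ℓ, so α_err = S_1/S_0.
  S_0^{−1} = 7^{−1} = 8 (mod 11), so α_err = 3·8 = 24 ≡ 2 = α_3. Error position i = 3.
  Consistency check: S_2/S_1 = 6·4 = 24 ≡ 2 = α_err ✓ (single-error assumption holds).
Step 4: error magnitude e = S_0/v_3 = S_0·∏_{j≠3}(α_3 − α_j) = 7·4 = 28 ≡ 6 (mod 11).
Step 5: correct position 3: c_3 = r_3 − e = 8 − 6 ≡ 2 (mod 11). Hence c = [9, 6, 2, 0, 10].
  Check: interpolating c through the α_i gives m(x) = 1 + 6·x (degree < 2) with m(α_i) = c_i for every i, so c is indeed a codeword.


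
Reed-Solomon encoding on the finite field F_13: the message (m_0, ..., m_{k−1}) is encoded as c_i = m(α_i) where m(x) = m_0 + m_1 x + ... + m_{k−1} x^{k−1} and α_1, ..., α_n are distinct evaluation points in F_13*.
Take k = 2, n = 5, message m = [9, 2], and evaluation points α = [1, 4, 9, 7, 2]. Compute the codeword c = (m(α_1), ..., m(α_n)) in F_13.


c = [11, 4, 1, 10, 0]

Message polynomial: m(x) = 9 + 2·x (mod 13).
For each evaluation point α_i, compute m(α_i) mod 13:
  α_1 = 1: Horner steps 2 → 11, so m(1) = 11.
  α_2 = 4: Horner steps 2 → 4, so m(4) = 4.
  α_3 = 9: Horner steps 2 → 1, so m(9) = 1.
  α_4 = 7: Horner steps 2 → 10, so m(7) = 10.
  α_5 = 2: Horner steps 2 → 0, so m(2) = 0.
Codeword c = [11, 4, 1, 10, 0] ∈ F_13^5.


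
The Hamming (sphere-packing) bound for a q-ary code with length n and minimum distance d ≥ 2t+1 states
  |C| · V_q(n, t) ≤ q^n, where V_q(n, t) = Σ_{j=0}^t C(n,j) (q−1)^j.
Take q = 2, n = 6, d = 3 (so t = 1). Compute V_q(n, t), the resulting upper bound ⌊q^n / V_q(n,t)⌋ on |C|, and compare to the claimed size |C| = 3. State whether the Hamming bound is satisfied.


V_q(n, t) = 7, q^n = 64, Hamming bound = 9, |C| = 3 ≤ bound (satisfied).

Step 1: Compute V_q(n, t) = Σ_{j=0}^1 C(n, j) (q−1)^j.
  j = 0: C(6,0)·(1)^0 = 1·1 = 1.
  j = 1: C(6,1)·(1)^1 = 6·1 = 6.
  V_q(n, t) = 1 + 6 = 7.
Step 2: q^n = 2^6 = 64.
Step 3: Hamming bound ⌊q^n / V_q(n,t)⌋ = ⌊64/7⌋ = 9.
Step 4: Compare |C| = 3 to 9: satisfied.
The claimed |C| lies below the Hamming bound.


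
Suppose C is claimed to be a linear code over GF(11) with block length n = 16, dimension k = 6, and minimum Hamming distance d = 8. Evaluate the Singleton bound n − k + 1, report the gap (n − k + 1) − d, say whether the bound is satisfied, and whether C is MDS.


Singleton RHS = n − k + 1 = 11, slack = 3, bound satisfied, not MDS.

Singleton bound: d ≤ n − k + 1.
Here n = 16, k = 6, so n − k + 1 = 11.
Given d = 8, check d ≤ 11: YES.
Slack = (n − k + 1) − d = 3.
The code is NOT MDS (slack = 3 > 0).
Description: the claimed parameters are [16, 6, 8]_11; such a code would be non-MDS.


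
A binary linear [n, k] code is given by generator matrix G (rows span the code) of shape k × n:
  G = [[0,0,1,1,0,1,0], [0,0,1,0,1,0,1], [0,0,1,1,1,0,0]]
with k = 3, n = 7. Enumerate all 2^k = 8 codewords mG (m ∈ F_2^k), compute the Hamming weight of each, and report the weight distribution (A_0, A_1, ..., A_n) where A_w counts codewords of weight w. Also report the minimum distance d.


Weight distribution: A_0 = 1, A_2 = 2, A_3 = 4, A_4 = 1. Minimum distance d = 2.

Enumerate all 2^3 = 8 messages m ∈ F_2^3.
For each, compute codeword c = mG in F_2^7, then tally its weight.
  m = 000 → c = 0000000, weight = 0.
  m = 100 → c = 0011010, weight = 3.
  m = 010 → c = 0010101, weight = 3.
  m = 110 → c = 0001111, weight = 4.
  m = 001 → c = 0011100, weight = 3.
  m = 101 → c = 0000110, weight = 2.
  m = 011 → c = 0001001, weight = 2.
  m = 111 → c = 0010011, weight = 3.
Tally weights:
  weight 0: 1 codewords.
  weight 2: 2 codewords.
  weight 3: 4 codewords.
  weight 4: 1 codewords.
Minimum distance d = smallest w > 0 with A_w > 0 = 2.
Sanity: Σ A_w = 8 = 2^3 = 8 ✓.


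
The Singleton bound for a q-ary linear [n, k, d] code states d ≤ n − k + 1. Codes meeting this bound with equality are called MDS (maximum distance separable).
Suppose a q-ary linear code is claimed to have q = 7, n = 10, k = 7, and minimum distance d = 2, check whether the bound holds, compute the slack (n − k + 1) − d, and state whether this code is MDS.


Singleton RHS = n − k + 1 = 4, slack = 2, bound satisfied, not MDS.

Singleton bound: d ≤ n − k + 1.
Here n = 10, k = 7, so n − k + 1 = 4.
Given d = 2, check d ≤ 4: YES.
Slack = (n − k + 1) − d = 2.
The code is NOT MDS (slack = 2 > 0).
Description: the claimed parameters are [10, 7, 2]_7; such a code would be non-MDS.


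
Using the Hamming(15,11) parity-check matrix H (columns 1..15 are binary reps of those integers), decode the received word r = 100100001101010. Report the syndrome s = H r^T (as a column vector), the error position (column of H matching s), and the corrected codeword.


s = (0, 1, 0, 0)^T, error position = 4, corrected codeword c = 100000001101010

Compute s = H r^T mod 2 one row at a time:
  s_1 = 0 + 1 + 1 + 0 + 1 + 0 + 1 + 0 = 4 ≡ 0 (mod 2).
  s_2 = 1 + 0 + 0 + 0 + 1 + 0 + 1 + 0 = 3 ≡ 1 (mod 2).
  s_3 = 0 + 0 + 0 + 0 + 1 + 0 + 1 + 0 = 2 ≡ 0 (mod 2).
  s_4 = 1 + 0 + 0 + 0 + 1 + 0 + 0 + 0 = 2 ≡ 0 (mod 2).
s = (0, 1, 0, 0)^T — this equals column 4 of H (binary 0100), so error is at position 4.
Correct: flip bit 4 of r = 100100001101010 to get c = 100000001101010.


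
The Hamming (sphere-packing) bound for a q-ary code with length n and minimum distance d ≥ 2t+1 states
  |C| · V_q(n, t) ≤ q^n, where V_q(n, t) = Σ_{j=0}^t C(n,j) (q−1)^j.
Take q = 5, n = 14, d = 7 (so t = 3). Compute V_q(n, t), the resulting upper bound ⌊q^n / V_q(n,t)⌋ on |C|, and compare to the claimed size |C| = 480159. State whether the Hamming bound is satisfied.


V_q(n, t) = 24809, q^n = 6103515625, Hamming bound = 246020, |C| = 480159 > bound (violated).

Step 1: Compute V_q(n, t) = Σ_{j=0}^3 C(n, j) (q−1)^j.
  j = 0: C(14,0)·(4)^0 = 1·1 = 1.
  j = 1: C(14,1)·(4)^1 = 14·4 = 56.
  j = 2: C(14,2)·(4)^2 = 91·16 = 1456.
  j = 3: C(14,3)·(4)^3 = 364·64 = 23296.
  V_q(n, t) = 1 + 56 + 1456 + 23296 = 24809.
Step 2: q^n = 5^14 = 6103515625.
Step 3: Hamming bound ⌊q^n / V_q(n,t)⌋ = ⌊6103515625/24809⌋ = 246020.
Step 4: Compare |C| = 480159 to 246020: violated.
The claimed |C| lies above the Hamming bound, so no 5-ary code of length 14 with d ≥ 7 can have 480159 codewords.


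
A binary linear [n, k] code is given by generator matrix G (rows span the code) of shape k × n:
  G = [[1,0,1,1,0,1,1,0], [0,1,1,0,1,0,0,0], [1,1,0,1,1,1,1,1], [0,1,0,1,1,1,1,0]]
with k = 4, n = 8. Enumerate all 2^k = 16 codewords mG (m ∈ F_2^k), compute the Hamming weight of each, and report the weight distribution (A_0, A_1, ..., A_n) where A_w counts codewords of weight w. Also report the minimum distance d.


Weight distribution: A_0 = 1, A_1 = 2, A_2 = 1, A_3 = 1, A_4 = 3, A_5 = 4, A_6 = 3, A_7 = 1. Minimum distance d = 1.

Enumerate all 2^4 = 16 messages m ∈ F_2^4.
For each, compute codeword c = mG in F_2^8, then tally its weight.
  m = 0000 → c = 00000000, weight = 0.
  m = 1000 → c = 10110110, weight = 5.
  m = 0100 → c = 01101000, weight = 3.
  m = 1100 → c = 11011110, weight = 6.
  m = 0010 → c = 11011111, weight = 7.
  m = 1010 → c = 01101001, weight = 4.
  m = 0110 → c = 10110111, weight = 6.
  m = 1110 → c = 00000001, weight = 1.
  m = 0001 → c = 01011110, weight = 5.
  m = 1001 → c = 11101000, weight = 4.
  m = 0101 → c = 00110110, weight = 4.
  m = 1101 → c = 10000000, weight = 1.
  m = 0011 → c = 10000001, weight = 2.
  m = 1011 → c = 00110111, weight = 5.
  m = 0111 → c = 11101001, weight = 5.
  m = 1111 → c = 01011111, weight = 6.
Tally weights:
  weight 0: 1 codewords.
  weight 1: 2 codewords.
  weight 2: 1 codewords.
  weight 3: 1 codewords.
  weight 4: 3 codewords.
  weight 5: 4 codewords.
  weight 6: 3 codewords.
  weight 7: 1 codewords.
Minimum distance d = smallest w > 0 with A_w > 0 = 1.
Sanity: Σ A_w = 16 = 2^4 = 16 ✓.


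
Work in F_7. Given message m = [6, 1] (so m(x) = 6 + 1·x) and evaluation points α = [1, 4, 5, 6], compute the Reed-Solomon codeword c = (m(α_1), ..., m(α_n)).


c = [0, 3, 4, 5]

Message polynomial: m(x) = 6 + 1·x (mod 7).
For each evaluation point α_i, compute m(α_i) mod 7:
  α_1 = 1: Horner steps 1 → 0, so m(1) = 0.
  α_2 = 4: Horner steps 1 → 3, so m(4) = 3.
  α_3 = 5: Horner steps 1 → 4, so m(5) = 4.
  α_4 = 6: Horner steps 1 → 5, so m(6) = 5.
Codeword c = [0, 3, 4, 5] ∈ F_7^4.


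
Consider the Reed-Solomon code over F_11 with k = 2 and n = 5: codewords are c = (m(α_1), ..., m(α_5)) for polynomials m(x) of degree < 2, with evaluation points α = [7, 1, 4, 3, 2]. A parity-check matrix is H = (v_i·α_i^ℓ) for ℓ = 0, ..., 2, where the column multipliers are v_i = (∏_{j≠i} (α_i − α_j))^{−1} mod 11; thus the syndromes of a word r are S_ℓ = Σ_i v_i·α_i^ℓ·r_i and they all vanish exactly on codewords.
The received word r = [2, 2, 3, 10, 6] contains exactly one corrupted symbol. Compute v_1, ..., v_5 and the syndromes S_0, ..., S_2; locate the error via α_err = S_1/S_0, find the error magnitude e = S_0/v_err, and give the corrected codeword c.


S = (8, 1, 7), error at position 1, error magnitude e = 9, c = [4, 2, 3, 10, 6].

Step 1: column multipliers v_i = (∏_{j≠i}(α_i − α_j))^{−1} mod 11.
  i = 1 (α = 7): (7−1)(7−4)(7−3)(7−2) = 6·3·4·5 = 360 ≡ 8, so v_1 = 8^{−1} = 7 (mod 11).
  i = 2 (α = 1): (1−7)(1−4)(1−3)(1−2) = (−6)·(−3)·(−2)·(−1) = 36 ≡ 3, so v_2 = 3^{−1} = 4 (mod 11).
  i = 3 (α = 4): (4−7)(4−1)(4−3)(4−2) = (−3)·3·1·2 = −18 ≡ 4, so v_3 = 4^{−1} = 3 (mod 11).
  i = 4 (α = 3): (3−7)(3−1)(3−4)(3−2) = (−4)·2·(−1)·1 = 8 ≡ 8, so v_4 = 8^{−1} = 7 (mod 11).
  i = 5 (α = 2): (2−7)(2−1)(2−4)(2−3) = (−5)·1·(−2)·(−1) = −10 ≡ 1, so v_5 = 1^{−1} = 1 (mod 11).
  v = [7, 4, 3, 7, 1].
Step 2: syndromes of r = [2, 2, 3, 10, 6] (all sums mod 11).
  S_0 = Σ v_i r_i = 7·2 + 4·2 + 3·3 + 7·10 + 1·6 = 107 ≡ 8.
  S_1 = Σ v_i α_i r_i = 7·7·2 + 4·1·2 + 3·4·3 + 7·3·10 + 1·2·6 = 364 ≡ 1.
  α_i^2 mod 11 = [5, 1, 5, 9, 4].
  S_2 = Σ v_i α_i^2 r_i = 7·5·2 + 4·1·2 + 3·5·3 + 7·9·10 + 1·4·6 = 777 ≡ 7.
  S = (8, 1, 7) ≠ 0, so r is not a codeword (an error is present).
Step 3: locate the error. For a single error e at position i, S_ℓ = v_i·e·α_i^ℓ, so α_err = S_1/S_0.
  S_0^{−1} = 8^{−1} = 7 (mod 11), so α_err = 1·7 = 7 ≡ 7 = α_1. Error position i = 1.
  Consistency check: S_2/S_1 = 7·1 = 7 ≡ 7 = α_err ✓ (single-error assumption holds).
Step 4: error magnitude e = S_0/v_1 = S_0·∏_{j≠1}(α_1 − α_j) = 8·8 = 64 ≡ 9 (mod 11).
Step 5: correct position 1: c_1 = r_1 − e = 2 − 9 ≡ 4 (mod 11). Hence c = [4, 2, 3, 10, 6].
  Check: interpolating c through the α_i gives m(x) = 9 + 4·x (degree < 2) with m(α_i) = c_i for every i, so c is indeed a codeword.


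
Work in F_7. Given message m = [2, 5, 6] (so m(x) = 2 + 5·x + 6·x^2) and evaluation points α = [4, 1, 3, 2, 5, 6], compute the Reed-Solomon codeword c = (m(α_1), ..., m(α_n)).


c = [6, 6, 1, 1, 2, 3]

Message polynomial: m(x) = 2 + 5·x + 6·x^2 (mod 7).
For each evaluation point α_i, compute m(α_i) mod 7:
  α_1 = 4: Horner steps 6 → 1 → 6, so m(4) = 6.
  α_2 = 1: Horner steps 6 → 4 → 6, so m(1) = 6.
  α_3 = 3: Horner steps 6 → 2 → 1, so m(3) = 1.
  α_4 = 2: Horner steps 6 → 3 → 1, so m(2) = 1.
  α_5 = 5: Horner steps 6 → 0 → 2, so m(5) = 2.
  α_6 = 6: Horner steps 6 → 6 → 3, so m(6) = 3.
Codeword c = [6, 6, 1, 1, 2, 3] ∈ F_7^6.


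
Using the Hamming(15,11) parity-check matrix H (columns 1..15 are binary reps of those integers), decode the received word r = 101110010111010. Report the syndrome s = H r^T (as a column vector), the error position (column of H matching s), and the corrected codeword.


s = (1, 0, 0, 0)^T, error position = 8, corrected codeword c = 101110000111010

Compute s = H r^T mod 2 one row at a time:
  s_1 = 1 + 0 + 1 + 1 + 1 + 0 + 1 + 0 = 5 ≡ 1 (mod 2).
  s_2 = 1 + 1 + 0 + 0 + 1 + 0 + 1 + 0 = 4 ≡ 0 (mod 2).
  s_3 = 0 + 1 + 0 + 0 + 1 + 1 + 1 + 0 = 4 ≡ 0 (mod 2).
  s_4 = 1 + 1 + 1 + 0 + 0 + 1 + 0 + 0 = 4 ≡ 0 (mod 2).
s = (1, 0, 0, 0)^T — this equals column 8 of H (binary 1000), so error is at position 8.
Correct: flip bit 8 of r = 101110010111010 to get c = 101110000111010.


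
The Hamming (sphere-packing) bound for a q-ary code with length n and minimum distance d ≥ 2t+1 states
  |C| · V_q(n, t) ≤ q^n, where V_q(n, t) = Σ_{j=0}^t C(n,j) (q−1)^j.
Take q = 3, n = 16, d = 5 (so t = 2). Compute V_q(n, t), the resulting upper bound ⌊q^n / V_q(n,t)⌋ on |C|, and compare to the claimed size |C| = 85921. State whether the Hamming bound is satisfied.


V_q(n, t) = 513, q^n = 43046721, Hamming bound = 83911, |C| = 85921 > bound (violated).

Step 1: Compute V_q(n, t) = Σ_{j=0}^2 C(n, j) (q−1)^j.
  j = 0: C(16,0)·(2)^0 = 1·1 = 1.
  j = 1: C(16,1)·(2)^1 = 16·2 = 32.
  j = 2: C(16,2)·(2)^2 = 120·4 = 480.
  V_q(n, t) = 1 + 32 + 480 = 513.
Step 2: q^n = 3^16 = 43046721.
Step 3: Hamming bound ⌊q^n / V_q(n,t)⌋ = ⌊43046721/513⌋ = 83911.
Step 4: Compare |C| = 85921 to 83911: violated.
The claimed |C| lies above the Hamming bound, so no 3-ary code of length 16 with d ≥ 5 can have 85921 codewords.


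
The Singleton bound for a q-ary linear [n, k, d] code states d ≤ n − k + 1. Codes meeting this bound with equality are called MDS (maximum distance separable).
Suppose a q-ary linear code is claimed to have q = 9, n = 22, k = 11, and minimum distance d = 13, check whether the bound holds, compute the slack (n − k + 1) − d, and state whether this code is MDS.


Singleton RHS = n − k + 1 = 12, slack = -1, bound violated (no such code; not MDS).

Singleton bound: d ≤ n − k + 1.
Here n = 22, k = 11, so n − k + 1 = 12.
Given d = 13, check d ≤ 12: NO.
Slack = (n − k + 1) − d = -1.
The slack is negative: d = 13 exceeds n − k + 1 = 12 by 1, so the Singleton bound is violated and no linear [22, 11, 13]_9 code can exist. In particular it is not MDS (MDS requires d = n − k + 1 exactly).
Description: the claimed parameters are [22, 11, 13]_9; such a code would be impossible (violates the Singleton bound).


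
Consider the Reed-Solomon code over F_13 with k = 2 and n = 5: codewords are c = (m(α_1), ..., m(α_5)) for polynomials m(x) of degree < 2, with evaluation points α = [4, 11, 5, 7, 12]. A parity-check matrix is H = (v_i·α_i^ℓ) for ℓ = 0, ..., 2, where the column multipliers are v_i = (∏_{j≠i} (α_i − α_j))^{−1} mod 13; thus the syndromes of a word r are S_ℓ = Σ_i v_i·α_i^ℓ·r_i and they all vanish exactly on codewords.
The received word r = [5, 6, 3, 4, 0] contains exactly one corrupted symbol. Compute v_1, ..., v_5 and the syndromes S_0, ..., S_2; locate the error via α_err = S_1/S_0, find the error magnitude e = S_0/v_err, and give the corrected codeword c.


S = (4, 3, 12), error at position 1, error magnitude e = 9, c = [9, 6, 3, 4, 0].

Step 1: column multipliers v_i = (∏_{j≠i}(α_i − α_j))^{−1} mod 13.
  i = 1 (α = 4): (4−11)(4−5)(4−7)(4−12) = (−7)·(−1)·(−3)·(−8) = 168 ≡ 12, so v_1 = 12^{−1} = 12 (mod 13).
  i = 2 (α = 11): (11−4)(11−5)(11−7)(11−12) = 7·6·4·(−1) = −168 ≡ 1, so v_2 = 1^{−1} = 1 (mod 13).
  i = 3 (α = 5): (5−4)(5−11)(5−7)(5−12) = 1·(−6)·(−2)·(−7) = −84 ≡ 7, so v_3 = 7^{−1} = 2 (mod 13).
  i = 4 (α = 7): (7−4)(7−11)(7−5)(7−12) = 3·(−4)·2·(−5) = 120 ≡ 3, so v_4 = 3^{−1} = 9 (mod 13).
  i = 5 (α = 12): (12−4)(12−11)(12−5)(12−7) = 8·1·7·5 = 280 ≡ 7, so v_5 = 7^{−1} = 2 (mod 13).
  v = [12, 1, 2, 9, 2].
Step 2: syndromes of r = [5, 6, 3, 4, 0] (all sums mod 13).
  S_0 = Σ v_i r_i = 12·5 + 1·6 + 2·3 + 9·4 + 2·0 = 108 ≡ 4.
  S_1 = Σ v_i α_i r_i = 12·4·5 + 1·11·6 + 2·5·3 + 9·7·4 + 2·12·0 = 588 ≡ 3.
  α_i^2 mod 13 = [3, 4, 12, 10, 1].
  S_2 = Σ v_i α_i^2 r_i = 12·3·5 + 1·4·6 + 2·12·3 + 9·10·4 + 2·1·0 = 636 ≡ 12.
  S = (4, 3, 12) ≠ 0, so r is not a codeword (an error is present).
Step 3: locate the error. For a single error e at position i, S_ℓ = v_i·e·α_i^ℓ, so α_err = S_1/S_0.
  S_0^{−1} = 4^{−1} = 10 (mod 13), so α_err = 3·10 = 30 ≡ 4 = α_1. Error position i = 1.
  Consistency check: S_2/S_1 = 12·9 = 108 ≡ 4 = α_err ✓ (single-error assumption holds).
Step 4: error magnitude e = S_0/v_1 = S_0·∏_{j≠1}(α_1 − α_j) = 4·12 = 48 ≡ 9 (mod 13).
Step 5: correct position 1: c_1 = r_1 − e = 5 − 9 ≡ 9 (mod 13). Hence c = [9, 6, 3, 4, 0].
  Check: interpolating c through the α_i gives m(x) = 7 + 7·x (degree < 2) with m(α_i) = c_i for every i, so c is indeed a codeword.


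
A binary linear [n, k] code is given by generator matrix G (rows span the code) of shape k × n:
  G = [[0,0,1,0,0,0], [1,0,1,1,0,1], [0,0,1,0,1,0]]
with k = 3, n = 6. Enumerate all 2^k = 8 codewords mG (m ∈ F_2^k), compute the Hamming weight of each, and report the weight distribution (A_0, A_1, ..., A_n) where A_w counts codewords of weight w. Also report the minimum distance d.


Weight distribution: A_0 = 1, A_1 = 2, A_2 = 1, A_3 = 1, A_4 = 2, A_5 = 1. Minimum distance d = 1.

Enumerate all 2^3 = 8 messages m ∈ F_2^3.
For each, compute codeword c = mG in F_2^6, then tally its weight.
  m = 000 → c = 000000, weight = 0.
  m = 100 → c = 001000, weight = 1.
  m = 010 → c = 101101, weight = 4.
  m = 110 → c = 100101, weight = 3.
  m = 001 → c = 001010, weight = 2.
  m = 101 → c = 000010, weight = 1.
  m = 011 → c = 100111, weight = 4.
  m = 111 → c = 101111, weight = 5.
Tally weights:
  weight 0: 1 codewords.
  weight 1: 2 codewords.
  weight 2: 1 codewords.
  weight 3: 1 codewords.
  weight 4: 2 codewords.
  weight 5: 1 codewords.
Minimum distance d = smallest w > 0 with A_w > 0 = 1.
Sanity: Σ A_w = 8 = 2^3 = 8 ✓.


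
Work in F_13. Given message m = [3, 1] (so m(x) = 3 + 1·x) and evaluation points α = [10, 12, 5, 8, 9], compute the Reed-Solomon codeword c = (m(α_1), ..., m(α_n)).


c = [0, 2, 8, 11, 12]

Message polynomial: m(x) = 3 + 1·x (mod 13).
For each evaluation point α_i, compute m(α_i) mod 13:
  α_1 = 10: Horner steps 1 → 0, so m(10) = 0.
  α_2 = 12: Horner steps 1 → 2, so m(12) = 2.
  α_3 = 5: Horner steps 1 → 8, so m(5) = 8.
  α_4 = 8: Horner steps 1 → 11, so m(8) = 11.
  α_5 = 9: Horner steps 1 → 12, so m(9) = 12.
Codeword c = [0, 2, 8, 11, 12] ∈ F_13^5.


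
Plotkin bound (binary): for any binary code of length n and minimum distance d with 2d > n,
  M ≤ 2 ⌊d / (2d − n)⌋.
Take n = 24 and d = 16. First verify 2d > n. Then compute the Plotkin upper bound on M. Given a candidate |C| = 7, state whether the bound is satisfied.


Plotkin bound M ≤ 4; given |C| = 7 > bound (violated).

Check applicability: 2d = 32, n = 24.
2d − n = 8 > 0, so Plotkin applies.
Compute d/(2d−n) = 16/8 ≈ 2.0000.
⌊d/(2d−n)⌋ = 2.
Plotkin bound: M ≤ 2·2 = 4.
Given |C| = 7, check: VIOLATED.
This |C| is above the Plotkin bound, so no binary code with n = 24, d = 16 and 7 codewords exists.


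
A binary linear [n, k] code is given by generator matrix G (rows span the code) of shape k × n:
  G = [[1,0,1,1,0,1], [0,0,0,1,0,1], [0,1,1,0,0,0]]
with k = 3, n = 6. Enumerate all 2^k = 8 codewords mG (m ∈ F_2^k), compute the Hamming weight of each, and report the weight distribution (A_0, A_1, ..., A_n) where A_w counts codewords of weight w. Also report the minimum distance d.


Weight distribution: A_0 = 1, A_2 = 4, A_4 = 3. Minimum distance d = 2.

Enumerate all 2^3 = 8 messages m ∈ F_2^3.
For each, compute codeword c = mG in F_2^6, then tally its weight.
  m = 000 → c = 000000, weight = 0.
  m = 100 → c = 101101, weight = 4.
  m = 010 → c = 000101, weight = 2.
  m = 110 → c = 101000, weight = 2.
  m = 001 → c = 011000, weight = 2.
  m = 101 → c = 110101, weight = 4.
  m = 011 → c = 011101, weight = 4.
  m = 111 → c = 110000, weight = 2.
Tally weights:
  weight 0: 1 codewords.
  weight 2: 4 codewords.
  weight 4: 3 codewords.
Minimum distance d = smallest w > 0 with A_w > 0 = 2.
Sanity: Σ A_w = 8 = 2^3 = 8 ✓.


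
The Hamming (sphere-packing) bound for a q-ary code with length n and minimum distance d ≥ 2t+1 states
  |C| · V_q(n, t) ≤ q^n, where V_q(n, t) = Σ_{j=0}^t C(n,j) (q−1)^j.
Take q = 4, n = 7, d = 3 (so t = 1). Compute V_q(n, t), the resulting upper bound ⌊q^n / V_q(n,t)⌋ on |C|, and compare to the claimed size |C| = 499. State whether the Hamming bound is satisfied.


V_q(n, t) = 22, q^n = 16384, Hamming bound = 744, |C| = 499 ≤ bound (satisfied).

Step 1: Compute V_q(n, t) = Σ_{j=0}^1 C(n, j) (q−1)^j.
  j = 0: C(7,0)·(3)^0 = 1·1 = 1.
  j = 1: C(7,1)·(3)^1 = 7·3 = 21.
  V_q(n, t) = 1 + 21 = 22.
Step 2: q^n = 4^7 = 16384.
Step 3: Hamming bound ⌊q^n / V_q(n,t)⌋ = ⌊16384/22⌋ = 744.
Step 4: Compare |C| = 499 to 744: satisfied.
The claimed |C| lies below the Hamming bound.


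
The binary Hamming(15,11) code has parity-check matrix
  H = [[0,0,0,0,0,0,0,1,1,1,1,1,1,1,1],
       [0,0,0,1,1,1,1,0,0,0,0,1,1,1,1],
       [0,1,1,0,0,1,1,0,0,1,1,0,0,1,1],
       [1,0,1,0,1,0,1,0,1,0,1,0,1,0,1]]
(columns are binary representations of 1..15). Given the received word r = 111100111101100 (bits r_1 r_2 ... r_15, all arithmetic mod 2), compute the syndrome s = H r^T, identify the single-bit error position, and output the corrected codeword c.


s = (1, 0, 0, 1)^T, error position = 9, corrected codeword c = 111100110101100

Compute s = H r^T mod 2 one row at a time:
  s_1 = 1 + 1 + 1 + 0 + 1 + 1 + 0 + 0 = 5 ≡ 1 (mod 2).
  s_2 = 1 + 0 + 0 + 1 + 1 + 1 + 0 + 0 = 4 ≡ 0 (mod 2).
  s_3 = 1 + 1 + 0 + 1 + 1 + 0 + 0 + 0 = 4 ≡ 0 (mod 2).
  s_4 = 1 + 1 + 0 + 1 + 1 + 0 + 1 + 0 = 5 ≡ 1 (mod 2).
s = (1, 0, 0, 1)^T — this equals column 9 of H (binary 1001), so error is at position 9.
Correct: flip bit 9 of r = 111100111101100 to get c = 111100110101100.


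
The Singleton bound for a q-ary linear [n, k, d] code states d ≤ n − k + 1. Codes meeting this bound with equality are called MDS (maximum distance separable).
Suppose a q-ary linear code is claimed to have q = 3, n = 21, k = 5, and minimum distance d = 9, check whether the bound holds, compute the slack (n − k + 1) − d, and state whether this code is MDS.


Singleton RHS = n − k + 1 = 17, slack = 8, bound satisfied, not MDS.

Singleton bound: d ≤ n − k + 1.
Here n = 21, k = 5, so n − k + 1 = 17.
Given d = 9, check d ≤ 17: YES.
Slack = (n − k + 1) − d = 8.
The code is NOT MDS (slack = 8 > 0).
Description: the claimed parameters are [21, 5, 9]_3; such a code would be non-MDS.


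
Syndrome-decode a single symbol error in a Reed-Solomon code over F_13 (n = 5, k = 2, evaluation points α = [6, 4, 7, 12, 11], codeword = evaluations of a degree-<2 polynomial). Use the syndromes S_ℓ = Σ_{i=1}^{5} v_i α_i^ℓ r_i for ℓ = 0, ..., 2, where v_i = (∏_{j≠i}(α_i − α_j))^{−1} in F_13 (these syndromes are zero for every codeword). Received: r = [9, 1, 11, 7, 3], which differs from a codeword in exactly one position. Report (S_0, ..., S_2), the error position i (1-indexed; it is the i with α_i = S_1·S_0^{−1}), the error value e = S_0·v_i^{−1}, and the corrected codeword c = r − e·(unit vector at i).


S = (3, 8, 4), error at position 3, error magnitude e = 11, c = [9, 1, 0, 7, 3].

Step 1: column multipliers v_i = (∏_{j≠i}(α_i − α_j))^{−1} mod 13.
  i = 1 (α = 6): (6−4)(6−7)(6−12)(6−11) = 2·(−1)·(−6)·(−5) = −60 ≡ 5, so v_1 = 5^{−1} = 8 (mod 13).
  i = 2 (α = 4): (4−6)(4−7)(4−12)(4−11) = (−2)·(−3)·(−8)·(−7) = 336 ≡ 11, so v_2 = 11^{−1} = 6 (mod 13).
  i = 3 (α = 7): (7−6)(7−4)(7−12)(7−11) = 1·3·(−5)·(−4) = 60 ≡ 8, so v_3 = 8^{−1} = 5 (mod 13).
  i = 4 (α = 12): (12−6)(12−4)(12−7)(12−11) = 6·8·5·1 = 240 ≡ 6, so v_4 = 6^{−1} = 11 (mod 13).
  i = 5 (α = 11): (11−6)(11−4)(11−7)(11−12) = 5·7·4·(−1) = −140 ≡ 3, so v_5 = 3^{−1} = 9 (mod 13).
  v = [8, 6, 5, 11, 9].
Step 2: syndromes of r = [9, 1, 11, 7, 3] (all sums mod 13).
  S_0 = Σ v_i r_i = 8·9 + 6·1 + 5·11 + 11·7 + 9·3 = 237 ≡ 3.
  S_1 = Σ v_i α_i r_i = 8·6·9 + 6·4·1 + 5·7·11 + 11·12·7 + 9·11·3 = 2062 ≡ 8.
  α_i^2 mod 13 = [10, 3, 10, 1, 4].
  S_2 = Σ v_i α_i^2 r_i = 8·10·9 + 6·3·1 + 5·10·11 + 11·1·7 + 9·4·3 = 1473 ≡ 4.
  S = (3, 8, 4) ≠ 0, so r is not a codeword (an error is present).
Step 3: locate the error. For a single error e at position i, S_ℓ = v_i·e·α_i^ℓ, so α_err = S_1/S_0.
  S_0^{−1} = 3^{−1} = 9 (mod 13), so α_err = 8·9 = 72 ≡ 7 = α_3. Error position i = 3.
  Consistency check: S_2/S_1 = 4·5 = 20 ≡ 7 = α_err ✓ (single-error assumption holds).
Step 4: error magnitude e = S_0/v_3 = S_0·∏_{j≠3}(α_3 − α_j) = 3·8 = 24 ≡ 11 (mod 13).
Step 5: correct position 3: c_3 = r_3 − e = 11 − 11 ≡ 0 (mod 13). Hence c = [9, 1, 0, 7, 3].
  Check: interpolating c through the α_i gives m(x) = 11 + 4·x (degree < 2) with m(α_i) = c_i for every i, so c is indeed a codeword.


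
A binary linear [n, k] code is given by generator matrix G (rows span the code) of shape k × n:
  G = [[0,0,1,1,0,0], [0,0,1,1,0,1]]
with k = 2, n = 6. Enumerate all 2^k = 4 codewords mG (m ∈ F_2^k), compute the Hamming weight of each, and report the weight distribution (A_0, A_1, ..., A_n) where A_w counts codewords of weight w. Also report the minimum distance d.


Weight distribution: A_0 = 1, A_1 = 1, A_2 = 1, A_3 = 1. Minimum distance d = 1.

Enumerate all 2^2 = 4 messages m ∈ F_2^2.
For each, compute codeword c = mG in F_2^6, then tally its weight.
  m = 00 → c = 000000, weight = 0.
  m = 10 → c = 001100, weight = 2.
  m = 01 → c = 001101, weight = 3.
  m = 11 → c = 000001, weight = 1.
Tally weights:
  weight 0: 1 codewords.
  weight 1: 1 codewords.
  weight 2: 1 codewords.
  weight 3: 1 codewords.
Minimum distance d = smallest w > 0 with A_w > 0 = 1.
Sanity: Σ A_w = 4 = 2^2 = 4 ✓.


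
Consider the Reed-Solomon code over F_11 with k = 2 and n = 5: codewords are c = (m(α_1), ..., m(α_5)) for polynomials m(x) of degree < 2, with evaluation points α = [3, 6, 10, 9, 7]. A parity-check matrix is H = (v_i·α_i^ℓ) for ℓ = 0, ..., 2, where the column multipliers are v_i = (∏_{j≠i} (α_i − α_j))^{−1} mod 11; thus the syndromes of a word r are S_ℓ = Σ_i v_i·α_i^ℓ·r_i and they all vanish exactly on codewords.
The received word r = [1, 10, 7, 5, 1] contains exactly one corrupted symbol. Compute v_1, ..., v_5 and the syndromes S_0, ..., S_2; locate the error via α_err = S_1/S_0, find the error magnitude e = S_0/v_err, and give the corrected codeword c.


S = (7, 10, 8), error at position 1, error magnitude e = 8, c = [4, 10, 7, 5, 1].

Step 1: column multipliers v_i = (∏_{j≠i}(α_i − α_j))^{−1} mod 11.
  i = 1 (α = 3): (3−6)(3−10)(3−9)(3−7) = (−3)·(−7)·(−6)·(−4) = 504 ≡ 9, so v_1 = 9^{−1} = 5 (mod 11).
  i = 2 (α = 6): (6−3)(6−10)(6−9)(6−7) = 3·(−4)·(−3)·(−1) = −36 ≡ 8, so v_2 = 8^{−1} = 7 (mod 11).
  i = 3 (α = 10): (10−3)(10−6)(10−9)(10−7) = 7·4·1·3 = 84 ≡ 7, so v_3 = 7^{−1} = 8 (mod 11).
  i = 4 (α = 9): (9−3)(9−6)(9−10)(9−7) = 6·3·(−1)·2 = −36 ≡ 8, so v_4 = 8^{−1} = 7 (mod 11).
  i = 5 (α = 7): (7−3)(7−6)(7−10)(7−9) = 4·1·(−3)·(−2) = 24 ≡ 2, so v_5 = 2^{−1} = 6 (mod 11).
  v = [5, 7, 8, 7, 6].
Step 2: syndromes of r = [1, 10, 7, 5, 1] (all sums mod 11).
  S_0 = Σ v_i r_i = 5·1 + 7·10 + 8·7 + 7·5 + 6·1 = 172 ≡ 7.
  S_1 = Σ v_i α_i r_i = 5·3·1 + 7·6·10 + 8·10·7 + 7·9·5 + 6·7·1 = 1352 ≡ 10.
  α_i^2 mod 11 = [9, 3, 1, 4, 5].
  S_2 = Σ v_i α_i^2 r_i = 5·9·1 + 7·3·10 + 8·1·7 + 7·4·5 + 6·5·1 = 481 ≡ 8.
  S = (7, 10, 8) ≠ 0, so r is not a codeword (an error is present).
Step 3: locate the error. For a single error e at position i, S_ℓ = v_i·e·α_i^ℓ, so α_err = S_1/S_0.
  S_0^{−1} = 7^{−1} = 8 (mod 11), so α_err = 10·8 = 80 ≡ 3 = α_1. Error position i = 1.
  Consistency check: S_2/S_1 = 8·10 = 80 ≡ 3 = α_err ✓ (single-error assumption holds).
Step 4: error magnitude e = S_0/v_1 = S_0·∏_{j≠1}(α_1 − α_j) = 7·9 = 63 ≡ 8 (mod 11).
Step 5: correct position 1: c_1 = r_1 − e = 1 − 8 ≡ 4 (mod 11). Hence c = [4, 10, 7, 5, 1].
  Check: interpolating c through the α_i gives m(x) = 9 + 2·x (degree < 2) with m(α_i) = c_i for every i, so c is indeed a codeword.


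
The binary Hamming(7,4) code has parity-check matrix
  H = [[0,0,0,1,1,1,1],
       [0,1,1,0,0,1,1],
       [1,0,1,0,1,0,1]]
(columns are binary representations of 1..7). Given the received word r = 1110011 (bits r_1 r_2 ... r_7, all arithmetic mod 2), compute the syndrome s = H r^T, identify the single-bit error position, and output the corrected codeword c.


s = (0, 0, 1)^T, error position = 1, corrected codeword c = 0110011

Compute s = H r^T mod 2 one row at a time:
  s_1 = 0 + 0 + 1 + 1 = 2 ≡ 0 (mod 2).
  s_2 = 1 + 1 + 1 + 1 = 4 ≡ 0 (mod 2).
  s_3 = 1 + 1 + 0 + 1 = 3 ≡ 1 (mod 2).
s = (0, 0, 1)^T — this equals column 1 of H (binary 001), so error is at position 1.
Correct: flip bit 1 of r = 1110011 to get c = 0110011.


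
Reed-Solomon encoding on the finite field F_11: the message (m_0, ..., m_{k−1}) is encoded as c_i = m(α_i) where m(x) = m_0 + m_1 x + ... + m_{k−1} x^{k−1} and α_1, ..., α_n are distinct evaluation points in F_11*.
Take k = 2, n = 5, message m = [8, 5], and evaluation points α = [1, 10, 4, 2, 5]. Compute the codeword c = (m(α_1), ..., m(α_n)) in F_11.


c = [2, 3, 6, 7, 0]

Message polynomial: m(x) = 8 + 5·x (mod 11).
For each evaluation point α_i, compute m(α_i) mod 11:
  α_1 = 1: Horner steps 5 → 2, so m(1) = 2.
  α_2 = 10: Horner steps 5 → 3, so m(10) = 3.
  α_3 = 4: Horner steps 5 → 6, so m(4) = 6.
  α_4 = 2: Horner steps 5 → 7, so m(2) = 7.
  α_5 = 5: Horner steps 5 → 0, so m(5) = 0.
Codeword c = [2, 3, 6, 7, 0] ∈ F_11^5.


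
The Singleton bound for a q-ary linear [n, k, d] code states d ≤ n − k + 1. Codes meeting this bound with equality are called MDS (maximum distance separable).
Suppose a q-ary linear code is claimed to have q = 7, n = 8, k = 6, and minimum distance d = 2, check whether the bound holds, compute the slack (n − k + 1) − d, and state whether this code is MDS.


Singleton RHS = n − k + 1 = 3, slack = 1, bound satisfied, not MDS.

Singleton bound: d ≤ n − k + 1.
Here n = 8, k = 6, so n − k + 1 = 3.
Given d = 2, check d ≤ 3: YES.
Slack = (n − k + 1) − d = 1.
The code is NOT MDS (slack = 1 > 0).
Description: the claimed parameters are [8, 6, 2]_7; such a code would be non-MDS.


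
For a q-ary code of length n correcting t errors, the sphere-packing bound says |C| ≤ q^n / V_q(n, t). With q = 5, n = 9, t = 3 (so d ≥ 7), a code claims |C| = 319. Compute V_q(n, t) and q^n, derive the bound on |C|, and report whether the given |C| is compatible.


V_q(n, t) = 5989, q^n = 1953125, Hamming bound = 326, |C| = 319 ≤ bound (satisfied).

Step 1: Compute V_q(n, t) = Σ_{j=0}^3 C(n, j) (q−1)^j.
  j = 0: C(9,0)·(4)^0 = 1·1 = 1.
  j = 1: C(9,1)·(4)^1 = 9·4 = 36.
  j = 2: C(9,2)·(4)^2 = 36·16 = 576.
  j = 3: C(9,3)·(4)^3 = 84·64 = 5376.
  V_q(n, t) = 1 + 36 + 576 + 5376 = 5989.
Step 2: q^n = 5^9 = 1953125.
Step 3: Hamming bound ⌊q^n / V_q(n,t)⌋ = ⌊1953125/5989⌋ = 326.
Step 4: Compare |C| = 319 to 326: satisfied.
The claimed |C| lies below the Hamming bound.
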